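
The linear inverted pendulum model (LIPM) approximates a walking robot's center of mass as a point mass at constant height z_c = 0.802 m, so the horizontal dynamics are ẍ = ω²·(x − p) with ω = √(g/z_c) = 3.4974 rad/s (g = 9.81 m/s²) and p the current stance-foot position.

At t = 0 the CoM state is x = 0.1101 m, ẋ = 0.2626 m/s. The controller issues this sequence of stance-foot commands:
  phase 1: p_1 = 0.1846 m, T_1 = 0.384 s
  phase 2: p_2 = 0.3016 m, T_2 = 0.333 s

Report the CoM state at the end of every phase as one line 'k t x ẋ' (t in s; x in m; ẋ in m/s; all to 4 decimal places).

phase 1: p=0.1846, T=0.384, ωT=1.343002, cosh=2.045792, sinh=1.784732; start (x,ẋ)=(0.110100, 0.262600) → end (x,ẋ)=(0.166194, 0.072202)
phase 2: p=0.3016, T=0.333, ωT=1.164634, cosh=1.758394, sinh=1.446357; start (x,ẋ)=(0.166194, 0.072202) → end (x,ẋ)=(0.093362, -0.557991)

1 0.3840 0.1662 0.0722
2 0.7170 0.0934 -0.5580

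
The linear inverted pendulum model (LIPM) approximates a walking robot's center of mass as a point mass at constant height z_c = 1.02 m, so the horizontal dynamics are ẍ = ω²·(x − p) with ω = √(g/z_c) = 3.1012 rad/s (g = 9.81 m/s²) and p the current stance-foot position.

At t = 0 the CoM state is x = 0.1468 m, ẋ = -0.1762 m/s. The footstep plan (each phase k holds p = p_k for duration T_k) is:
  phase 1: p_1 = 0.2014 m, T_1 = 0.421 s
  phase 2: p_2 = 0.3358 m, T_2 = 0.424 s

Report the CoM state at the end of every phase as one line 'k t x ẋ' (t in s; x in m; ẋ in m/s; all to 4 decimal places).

phase 1: p=0.2014, T=0.421, ωT=1.305605, cosh=1.980465, sinh=1.709457; start (x,ẋ)=(0.146800, -0.176200) → end (x,ẋ)=(-0.003859, -0.638413)
phase 2: p=0.3358, T=0.424, ωT=1.314909, cosh=1.996455, sinh=1.727956; start (x,ẋ)=(-0.003859, -0.638413) → end (x,ẋ)=(-0.698031, -3.094706)

1 0.4210 -0.0039 -0.6384
2 0.8450 -0.6980 -3.0947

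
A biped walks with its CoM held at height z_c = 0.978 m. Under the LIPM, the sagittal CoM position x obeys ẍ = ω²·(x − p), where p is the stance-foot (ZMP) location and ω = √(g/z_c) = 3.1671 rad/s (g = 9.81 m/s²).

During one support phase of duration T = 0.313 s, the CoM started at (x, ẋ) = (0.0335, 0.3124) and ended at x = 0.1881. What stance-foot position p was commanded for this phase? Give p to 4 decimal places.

p = -0.0416

ωT = 3.1671·0.313 = 0.991302; cosh(ωT) = 1.532917, sinh(ωT) = 1.161824
x(T) = p + (x₀−p)·cosh(ωT) + (ẋ₀/ω)·sinh(ωT) ⇒ p·(1 − cosh) = x(T) − x₀·cosh − (ẋ₀/ω)·sinh
numerator   = 0.1881 − (0.0335)·1.532917 − (0.3124/3.1671)·1.161824 = 0.022146
denominator = 1 − 1.532917 = -0.532917
p = 0.022146 / -0.532917 = -0.0416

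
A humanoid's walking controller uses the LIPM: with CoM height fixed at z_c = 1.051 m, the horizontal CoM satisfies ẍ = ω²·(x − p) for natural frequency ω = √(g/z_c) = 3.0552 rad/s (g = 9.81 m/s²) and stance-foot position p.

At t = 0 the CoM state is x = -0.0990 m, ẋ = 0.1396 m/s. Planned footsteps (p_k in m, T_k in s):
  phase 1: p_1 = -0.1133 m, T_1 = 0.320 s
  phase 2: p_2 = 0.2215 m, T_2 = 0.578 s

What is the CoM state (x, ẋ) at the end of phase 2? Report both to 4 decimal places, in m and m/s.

x = -0.3207, ẋ = -1.4754

phase 1: p=-0.1133, T=0.320, ωT=0.977664, cosh=1.517214, sinh=1.141025; start (x,ẋ)=(-0.099000, 0.139600) → end (x,ẋ)=(-0.039467, 0.261654)
phase 2: p=0.2215, T=0.578, ωT=1.765906, cosh=3.008948, sinh=2.837917; start (x,ẋ)=(-0.039467, 0.261654) → end (x,ẋ)=(-0.320692, -1.475390)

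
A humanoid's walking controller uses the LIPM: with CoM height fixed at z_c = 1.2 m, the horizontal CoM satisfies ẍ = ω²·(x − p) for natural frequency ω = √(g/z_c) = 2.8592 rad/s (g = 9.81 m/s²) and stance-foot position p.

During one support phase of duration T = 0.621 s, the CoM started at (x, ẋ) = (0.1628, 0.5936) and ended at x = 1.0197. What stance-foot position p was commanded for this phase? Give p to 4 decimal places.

p = 0.0343

ωT = 2.8592·0.621 = 1.775563; cosh(ωT) = 3.036497, sinh(ωT) = 2.867109
x(T) = p + (x₀−p)·cosh(ωT) + (ẋ₀/ω)·sinh(ωT) ⇒ p·(1 − cosh) = x(T) − x₀·cosh − (ẋ₀/ω)·sinh
numerator   = 1.0197 − (0.1628)·3.036497 − (0.5936/2.8592)·2.867109 = -0.069884
denominator = 1 − 3.036497 = -2.036497
p = -0.069884 / -2.036497 = 0.0343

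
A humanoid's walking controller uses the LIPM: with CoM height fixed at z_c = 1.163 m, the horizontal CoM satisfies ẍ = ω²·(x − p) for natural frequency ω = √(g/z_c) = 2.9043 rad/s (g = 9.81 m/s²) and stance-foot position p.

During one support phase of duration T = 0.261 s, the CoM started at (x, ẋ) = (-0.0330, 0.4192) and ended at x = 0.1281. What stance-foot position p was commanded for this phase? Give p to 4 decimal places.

p = -0.1688

ωT = 2.9043·0.261 = 0.758022; cosh(ωT) = 1.301322, sinh(ωT) = 0.832730
x(T) = p + (x₀−p)·cosh(ωT) + (ẋ₀/ω)·sinh(ωT) ⇒ p·(1 − cosh) = x(T) − x₀·cosh − (ẋ₀/ω)·sinh
numerator   = 0.1281 − (-0.0330)·1.301322 − (0.4192/2.9043)·0.832730 = 0.050849
denominator = 1 − 1.301322 = -0.301322
p = 0.050849 / -0.301322 = -0.1688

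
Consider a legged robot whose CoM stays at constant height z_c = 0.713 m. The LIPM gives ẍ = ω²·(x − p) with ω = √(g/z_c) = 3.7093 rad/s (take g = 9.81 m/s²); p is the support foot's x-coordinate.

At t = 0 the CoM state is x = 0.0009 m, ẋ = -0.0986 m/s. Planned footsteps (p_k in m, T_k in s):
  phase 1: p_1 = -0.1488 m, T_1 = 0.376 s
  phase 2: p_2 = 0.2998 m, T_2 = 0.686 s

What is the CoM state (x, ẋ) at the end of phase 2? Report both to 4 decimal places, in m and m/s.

phase 1: p=-0.1488, T=0.376, ωT=1.394697, cosh=2.140830, sinh=1.892922; start (x,ẋ)=(0.000900, -0.098600) → end (x,ẋ)=(0.121365, 0.840020)
phase 2: p=0.2998, T=0.686, ωT=2.544580, cosh=6.408190, sinh=6.329684; start (x,ẋ)=(0.121365, 0.840020) → end (x,ẋ)=(0.589794, 1.193583)

x = 0.5898, ẋ = 1.1936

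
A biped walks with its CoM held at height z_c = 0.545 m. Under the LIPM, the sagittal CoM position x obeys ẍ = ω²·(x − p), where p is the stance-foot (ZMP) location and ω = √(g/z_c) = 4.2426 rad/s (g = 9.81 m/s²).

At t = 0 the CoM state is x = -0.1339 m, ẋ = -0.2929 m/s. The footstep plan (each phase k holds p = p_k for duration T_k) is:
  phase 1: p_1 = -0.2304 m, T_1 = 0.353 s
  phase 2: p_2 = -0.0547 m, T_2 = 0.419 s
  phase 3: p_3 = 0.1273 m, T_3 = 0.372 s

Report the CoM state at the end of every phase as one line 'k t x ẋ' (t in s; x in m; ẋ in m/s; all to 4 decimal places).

1 0.3530 -0.1505 0.1819
2 0.7720 -0.2229 -0.6143
3 1.1440 -1.0935 -4.9994

phase 1: p=-0.2304, T=0.353, ωT=1.497638, cosh=2.347386, sinh=2.123729; start (x,ẋ)=(-0.133900, -0.292900) → end (x,ẋ)=(-0.150495, 0.181928)
phase 2: p=-0.0547, T=0.419, ωT=1.777649, cosh=3.042485, sinh=2.873450; start (x,ẋ)=(-0.150495, 0.181928) → end (x,ẋ)=(-0.222937, -0.614312)
phase 3: p=0.1273, T=0.372, ωT=1.578247, cosh=2.526395, sinh=2.320059; start (x,ẋ)=(-0.222937, -0.614312) → end (x,ẋ)=(-1.093473, -4.999408)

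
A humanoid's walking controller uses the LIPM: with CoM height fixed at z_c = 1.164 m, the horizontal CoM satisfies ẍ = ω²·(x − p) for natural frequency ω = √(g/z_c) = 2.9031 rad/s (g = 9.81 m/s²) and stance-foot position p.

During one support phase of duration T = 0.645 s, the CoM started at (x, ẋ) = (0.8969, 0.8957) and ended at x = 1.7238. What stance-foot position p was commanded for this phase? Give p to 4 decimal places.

p = 0.9625

ωT = 2.9031·0.645 = 1.872499; cosh(ωT) = 3.329137, sinh(ωT) = 3.175398
x(T) = p + (x₀−p)·cosh(ωT) + (ẋ₀/ω)·sinh(ωT) ⇒ p·(1 − cosh) = x(T) − x₀·cosh − (ẋ₀/ω)·sinh
numerator   = 1.7238 − (0.8969)·3.329137 − (0.8957/2.9031)·3.175398 = -2.241815
denominator = 1 − 3.329137 = -2.329137
p = -2.241815 / -2.329137 = 0.9625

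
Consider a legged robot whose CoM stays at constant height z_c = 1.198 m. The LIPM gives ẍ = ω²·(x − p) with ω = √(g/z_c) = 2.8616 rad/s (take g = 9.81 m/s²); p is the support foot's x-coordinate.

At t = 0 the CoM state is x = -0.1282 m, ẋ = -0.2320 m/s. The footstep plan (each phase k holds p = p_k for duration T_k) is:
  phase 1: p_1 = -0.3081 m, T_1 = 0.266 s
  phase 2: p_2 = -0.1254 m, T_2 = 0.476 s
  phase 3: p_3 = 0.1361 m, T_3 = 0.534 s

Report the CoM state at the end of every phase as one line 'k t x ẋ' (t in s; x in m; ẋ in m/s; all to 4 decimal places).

phase 1: p=-0.3081, T=0.266, ωT=0.761186, cosh=1.303963, sinh=0.836850; start (x,ẋ)=(-0.128200, -0.232000) → end (x,ẋ)=(-0.141364, 0.128293)
phase 2: p=-0.1254, T=0.476, ωT=1.362122, cosh=2.080293, sinh=1.824176; start (x,ẋ)=(-0.141364, 0.128293) → end (x,ẋ)=(-0.076826, 0.183556)
phase 3: p=0.1361, T=0.534, ωT=1.528094, cosh=2.413167, sinh=2.196218; start (x,ẋ)=(-0.076826, 0.183556) → end (x,ẋ)=(-0.236852, -0.895227)

1 0.2660 -0.1414 0.1283
2 0.7420 -0.0768 0.1836
3 1.2760 -0.2369 -0.8952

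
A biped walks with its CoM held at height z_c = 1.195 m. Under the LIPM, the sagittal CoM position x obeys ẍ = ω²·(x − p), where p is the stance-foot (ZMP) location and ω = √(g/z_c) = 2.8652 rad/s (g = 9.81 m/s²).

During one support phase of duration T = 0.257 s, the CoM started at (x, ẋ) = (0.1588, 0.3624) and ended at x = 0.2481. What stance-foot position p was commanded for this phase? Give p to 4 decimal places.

ωT = 2.8652·0.257 = 0.736356; cosh(ωT) = 1.283584, sinh(ωT) = 0.804729
x(T) = p + (x₀−p)·cosh(ωT) + (ẋ₀/ω)·sinh(ωT) ⇒ p·(1 − cosh) = x(T) − x₀·cosh − (ẋ₀/ω)·sinh
numerator   = 0.2481 − (0.1588)·1.283584 − (0.3624/2.8652)·0.804729 = -0.057518
denominator = 1 − 1.283584 = -0.283584
p = -0.057518 / -0.283584 = 0.2028

p = 0.2028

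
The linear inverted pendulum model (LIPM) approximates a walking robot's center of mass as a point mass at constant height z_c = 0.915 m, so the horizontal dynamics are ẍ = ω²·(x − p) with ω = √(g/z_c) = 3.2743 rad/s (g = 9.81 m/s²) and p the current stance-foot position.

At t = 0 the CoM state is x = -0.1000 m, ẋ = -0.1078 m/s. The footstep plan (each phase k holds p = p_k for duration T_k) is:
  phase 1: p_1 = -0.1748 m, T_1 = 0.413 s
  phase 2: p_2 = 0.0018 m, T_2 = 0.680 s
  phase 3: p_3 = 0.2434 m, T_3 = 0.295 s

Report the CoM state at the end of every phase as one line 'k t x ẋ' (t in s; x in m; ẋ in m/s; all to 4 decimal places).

1 0.4130 -0.0799 0.2195
2 1.0930 -0.0743 -0.1967
3 1.3880 -0.3019 -1.4643

phase 1: p=-0.1748, T=0.413, ωT=1.352286, cosh=2.062451, sinh=1.803802; start (x,ẋ)=(-0.100000, -0.107800) → end (x,ẋ)=(-0.079915, 0.219451)
phase 2: p=0.0018, T=0.680, ωT=2.226524, cosh=4.687749, sinh=4.579847; start (x,ẋ)=(-0.079915, 0.219451) → end (x,ẋ)=(-0.074310, -0.196656)
phase 3: p=0.2434, T=0.295, ωT=0.965919, cosh=1.503917, sinh=1.123283; start (x,ẋ)=(-0.074310, -0.196656) → end (x,ẋ)=(-0.301874, -1.464281)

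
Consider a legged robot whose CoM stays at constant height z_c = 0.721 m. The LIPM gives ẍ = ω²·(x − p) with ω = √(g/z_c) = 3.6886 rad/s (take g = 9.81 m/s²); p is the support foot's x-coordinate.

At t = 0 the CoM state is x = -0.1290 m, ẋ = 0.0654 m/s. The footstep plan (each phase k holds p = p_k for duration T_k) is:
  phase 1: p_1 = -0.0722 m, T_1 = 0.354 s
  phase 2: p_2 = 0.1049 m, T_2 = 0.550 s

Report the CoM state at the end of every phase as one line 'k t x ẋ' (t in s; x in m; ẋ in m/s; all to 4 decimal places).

1 0.3540 -0.1544 -0.2287
2 0.9040 -1.1297 -4.4581

phase 1: p=-0.0722, T=0.354, ωT=1.305764, cosh=1.980737, sinh=1.709772; start (x,ẋ)=(-0.129000, 0.065400) → end (x,ẋ)=(-0.154391, -0.228678)
phase 2: p=0.1049, T=0.550, ωT=2.028730, cosh=3.867963, sinh=3.736460; start (x,ẋ)=(-0.154391, -0.228678) → end (x,ẋ)=(-1.129674, -4.458149)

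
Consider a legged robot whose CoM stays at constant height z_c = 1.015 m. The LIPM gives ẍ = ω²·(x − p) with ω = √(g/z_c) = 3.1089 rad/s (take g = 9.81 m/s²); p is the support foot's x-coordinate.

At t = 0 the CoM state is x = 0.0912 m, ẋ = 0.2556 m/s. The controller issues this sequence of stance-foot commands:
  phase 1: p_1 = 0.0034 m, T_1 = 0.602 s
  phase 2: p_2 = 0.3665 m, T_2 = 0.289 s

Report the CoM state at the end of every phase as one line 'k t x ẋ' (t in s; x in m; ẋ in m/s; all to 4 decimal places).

1 0.6020 0.5562 1.7161
2 0.8910 1.2035 3.0608

phase 1: p=0.0034, T=0.602, ωT=1.871558, cosh=3.326148, sinh=3.172264; start (x,ẋ)=(0.091200, 0.255600) → end (x,ẋ)=(0.556245, 1.716069)
phase 2: p=0.3665, T=0.289, ωT=0.898472, cosh=1.431520, sinh=1.024328; start (x,ẋ)=(0.556245, 1.716069) → end (x,ẋ)=(1.203539, 3.060837)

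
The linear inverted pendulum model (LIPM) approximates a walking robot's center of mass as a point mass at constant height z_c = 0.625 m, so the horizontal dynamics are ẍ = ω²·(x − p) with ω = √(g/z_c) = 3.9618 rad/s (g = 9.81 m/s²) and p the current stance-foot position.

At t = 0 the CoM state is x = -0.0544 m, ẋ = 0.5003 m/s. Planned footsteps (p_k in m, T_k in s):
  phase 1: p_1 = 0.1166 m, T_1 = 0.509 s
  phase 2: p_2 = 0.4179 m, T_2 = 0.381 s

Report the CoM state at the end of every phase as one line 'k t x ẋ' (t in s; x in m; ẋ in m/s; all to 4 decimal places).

1 0.5090 -0.0712 -0.5871
2 0.8900 -1.0613 -5.5618

phase 1: p=0.1166, T=0.509, ωT=2.016556, cosh=3.822761, sinh=3.689648; start (x,ẋ)=(-0.054400, 0.500300) → end (x,ẋ)=(-0.071160, -0.587090)
phase 2: p=0.4179, T=0.381, ωT=1.509446, cosh=2.372628, sinh=2.151595; start (x,ẋ)=(-0.071160, -0.587090) → end (x,ẋ)=(-1.061297, -5.561785)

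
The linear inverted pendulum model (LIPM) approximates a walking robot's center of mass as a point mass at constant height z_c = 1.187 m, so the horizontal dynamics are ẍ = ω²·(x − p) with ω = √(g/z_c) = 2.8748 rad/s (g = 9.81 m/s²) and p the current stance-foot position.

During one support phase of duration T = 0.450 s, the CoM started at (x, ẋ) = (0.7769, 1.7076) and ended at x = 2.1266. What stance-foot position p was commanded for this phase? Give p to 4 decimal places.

ωT = 2.8748·0.450 = 1.293660; cosh(ωT) = 1.960186, sinh(ωT) = 1.685921
x(T) = p + (x₀−p)·cosh(ωT) + (ẋ₀/ω)·sinh(ωT) ⇒ p·(1 − cosh) = x(T) − x₀·cosh − (ẋ₀/ω)·sinh
numerator   = 2.1266 − (0.7769)·1.960186 − (1.7076/2.8748)·1.685921 = -0.397687
denominator = 1 − 1.960186 = -0.960186
p = -0.397687 / -0.960186 = 0.4142

p = 0.4142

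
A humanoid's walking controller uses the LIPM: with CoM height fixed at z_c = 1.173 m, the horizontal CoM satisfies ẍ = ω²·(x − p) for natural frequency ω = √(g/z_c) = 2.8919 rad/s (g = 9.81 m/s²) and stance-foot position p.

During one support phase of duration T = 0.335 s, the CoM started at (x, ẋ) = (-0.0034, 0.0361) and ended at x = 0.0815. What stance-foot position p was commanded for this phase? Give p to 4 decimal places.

p = -0.1431

ωT = 2.8919·0.335 = 0.968787; cosh(ωT) = 1.507144, sinh(ωT) = 1.127601
x(T) = p + (x₀−p)·cosh(ωT) + (ẋ₀/ω)·sinh(ωT) ⇒ p·(1 − cosh) = x(T) − x₀·cosh − (ẋ₀/ω)·sinh
numerator   = 0.0815 − (-0.0034)·1.507144 − (0.0361/2.8919)·1.127601 = 0.072548
denominator = 1 − 1.507144 = -0.507144
p = 0.072548 / -0.507144 = -0.1431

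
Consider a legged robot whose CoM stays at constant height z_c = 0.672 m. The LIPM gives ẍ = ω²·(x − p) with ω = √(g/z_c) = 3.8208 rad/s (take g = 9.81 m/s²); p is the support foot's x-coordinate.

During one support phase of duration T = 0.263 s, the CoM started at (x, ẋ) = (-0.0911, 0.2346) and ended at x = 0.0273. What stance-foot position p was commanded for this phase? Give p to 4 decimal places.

p = -0.1745

ωT = 3.8208·0.263 = 1.004870; cosh(ωT) = 1.548823, sinh(ωT) = 1.182731
x(T) = p + (x₀−p)·cosh(ωT) + (ẋ₀/ω)·sinh(ωT) ⇒ p·(1 − cosh) = x(T) − x₀·cosh − (ẋ₀/ω)·sinh
numerator   = 0.0273 − (-0.0911)·1.548823 − (0.2346/3.8208)·1.182731 = 0.095777
denominator = 1 − 1.548823 = -0.548823
p = 0.095777 / -0.548823 = -0.1745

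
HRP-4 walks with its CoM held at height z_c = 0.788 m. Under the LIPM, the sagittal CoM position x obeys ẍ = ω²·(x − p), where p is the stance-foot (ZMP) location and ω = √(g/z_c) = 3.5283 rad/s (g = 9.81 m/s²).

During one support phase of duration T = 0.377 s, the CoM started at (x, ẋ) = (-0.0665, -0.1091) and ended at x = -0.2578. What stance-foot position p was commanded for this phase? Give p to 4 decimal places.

ωT = 3.5283·0.377 = 1.330169; cosh(ωT) = 2.023058, sinh(ωT) = 1.758625
x(T) = p + (x₀−p)·cosh(ωT) + (ẋ₀/ω)·sinh(ωT) ⇒ p·(1 − cosh) = x(T) − x₀·cosh − (ẋ₀/ω)·sinh
numerator   = -0.2578 − (-0.0665)·2.023058 − (-0.1091/3.5283)·1.758625 = -0.068888
denominator = 1 − 2.023058 = -1.023058
p = -0.068888 / -1.023058 = 0.0673

p = 0.0673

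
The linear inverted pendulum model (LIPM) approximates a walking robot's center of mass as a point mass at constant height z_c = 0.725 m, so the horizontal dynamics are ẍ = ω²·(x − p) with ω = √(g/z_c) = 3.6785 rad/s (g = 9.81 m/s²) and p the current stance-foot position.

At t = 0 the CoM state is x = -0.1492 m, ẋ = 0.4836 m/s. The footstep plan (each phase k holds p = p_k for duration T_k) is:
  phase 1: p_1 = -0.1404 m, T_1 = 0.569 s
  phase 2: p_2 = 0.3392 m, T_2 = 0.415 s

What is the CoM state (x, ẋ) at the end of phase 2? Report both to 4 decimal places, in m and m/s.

x = 1.4708, ẋ = 4.5597

phase 1: p=-0.1404, T=0.569, ωT=2.093066, cosh=4.116527, sinh=3.993219; start (x,ẋ)=(-0.149200, 0.483600) → end (x,ẋ)=(0.348350, 1.861489)
phase 2: p=0.3392, T=0.415, ωT=1.526577, cosh=2.409838, sinh=2.192560; start (x,ẋ)=(0.348350, 1.861489) → end (x,ẋ)=(1.470784, 4.559681)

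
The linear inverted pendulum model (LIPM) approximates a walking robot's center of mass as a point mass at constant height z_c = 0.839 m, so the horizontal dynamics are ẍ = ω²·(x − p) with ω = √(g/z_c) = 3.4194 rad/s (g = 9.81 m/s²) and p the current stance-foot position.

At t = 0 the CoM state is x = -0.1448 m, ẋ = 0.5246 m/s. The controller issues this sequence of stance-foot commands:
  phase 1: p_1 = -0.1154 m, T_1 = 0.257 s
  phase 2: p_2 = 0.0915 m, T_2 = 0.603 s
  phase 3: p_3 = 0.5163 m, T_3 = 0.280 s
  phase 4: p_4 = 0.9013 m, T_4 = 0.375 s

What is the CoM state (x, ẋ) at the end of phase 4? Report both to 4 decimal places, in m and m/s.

phase 1: p=-0.1154, T=0.257, ωT=0.878786, cosh=1.411631, sinh=0.996344; start (x,ẋ)=(-0.144800, 0.524600) → end (x,ẋ)=(-0.004044, 0.640379)
phase 2: p=0.0915, T=0.603, ωT=2.061898, cosh=3.994045, sinh=3.866832; start (x,ẋ)=(-0.004044, 0.640379) → end (x,ẋ)=(0.434065, 1.294392)
phase 3: p=0.5163, T=0.280, ωT=0.957432, cosh=1.494438, sinh=1.110560; start (x,ẋ)=(0.434065, 1.294392) → end (x,ẋ)=(0.813801, 1.622106)
phase 4: p=0.9013, T=0.375, ωT=1.282275, cosh=1.941118, sinh=1.663713; start (x,ẋ)=(0.813801, 1.622106) → end (x,ẋ)=(1.520691, 2.650926)

x = 1.5207, ẋ = 2.6509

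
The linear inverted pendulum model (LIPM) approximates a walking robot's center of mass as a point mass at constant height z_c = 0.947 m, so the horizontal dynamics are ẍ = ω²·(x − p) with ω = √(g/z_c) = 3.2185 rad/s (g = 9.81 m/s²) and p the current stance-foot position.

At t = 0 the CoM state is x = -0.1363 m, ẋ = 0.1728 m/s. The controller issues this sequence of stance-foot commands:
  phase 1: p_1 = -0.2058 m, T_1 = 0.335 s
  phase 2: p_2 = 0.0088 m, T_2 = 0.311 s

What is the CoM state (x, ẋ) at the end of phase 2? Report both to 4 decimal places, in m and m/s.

x = 0.1710, ẋ = 0.7696

phase 1: p=-0.2058, T=0.335, ωT=1.078198, cosh=1.639792, sinh=1.299584; start (x,ẋ)=(-0.136300, 0.172800) → end (x,ẋ)=(-0.022060, 0.574055)
phase 2: p=0.0088, T=0.311, ωT=1.000954, cosh=1.544202, sinh=1.176673; start (x,ẋ)=(-0.022060, 0.574055) → end (x,ẋ)=(0.171018, 0.769585)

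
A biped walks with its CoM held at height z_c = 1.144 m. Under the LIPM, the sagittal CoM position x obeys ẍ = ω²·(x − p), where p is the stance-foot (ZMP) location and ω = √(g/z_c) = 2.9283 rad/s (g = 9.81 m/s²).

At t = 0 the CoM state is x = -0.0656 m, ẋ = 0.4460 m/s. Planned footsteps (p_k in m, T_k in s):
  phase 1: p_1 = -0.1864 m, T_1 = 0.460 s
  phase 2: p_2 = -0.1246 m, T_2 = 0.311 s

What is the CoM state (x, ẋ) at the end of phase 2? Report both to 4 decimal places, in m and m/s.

phase 1: p=-0.1864, T=0.460, ωT=1.347018, cosh=2.052977, sinh=1.792963; start (x,ẋ)=(-0.065600, 0.446000) → end (x,ẋ)=(0.334680, 1.549868)
phase 2: p=-0.1246, T=0.311, ωT=0.910701, cosh=1.444154, sinh=1.041912; start (x,ẋ)=(0.334680, 1.549868) → end (x,ẋ)=(1.090126, 3.639525)

x = 1.0901, ẋ = 3.6395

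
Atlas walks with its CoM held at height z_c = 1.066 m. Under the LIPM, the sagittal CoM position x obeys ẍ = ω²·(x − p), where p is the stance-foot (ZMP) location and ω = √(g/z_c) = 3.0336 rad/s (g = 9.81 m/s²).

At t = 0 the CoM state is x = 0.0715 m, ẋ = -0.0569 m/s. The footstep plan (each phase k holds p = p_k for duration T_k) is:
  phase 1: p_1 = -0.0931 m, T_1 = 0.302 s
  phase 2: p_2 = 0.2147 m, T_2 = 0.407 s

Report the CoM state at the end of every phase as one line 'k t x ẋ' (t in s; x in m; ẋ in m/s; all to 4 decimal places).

1 0.3020 0.1259 0.4417
2 0.7090 0.2781 0.3994

phase 1: p=-0.0931, T=0.302, ωT=0.916147, cosh=1.449849, sinh=1.049792; start (x,ẋ)=(0.071500, -0.056900) → end (x,ẋ)=(0.125855, 0.441697)
phase 2: p=0.2147, T=0.407, ωT=1.234675, cosh=1.864096, sinh=1.573166; start (x,ẋ)=(0.125855, 0.441697) → end (x,ẋ)=(0.278139, 0.399363)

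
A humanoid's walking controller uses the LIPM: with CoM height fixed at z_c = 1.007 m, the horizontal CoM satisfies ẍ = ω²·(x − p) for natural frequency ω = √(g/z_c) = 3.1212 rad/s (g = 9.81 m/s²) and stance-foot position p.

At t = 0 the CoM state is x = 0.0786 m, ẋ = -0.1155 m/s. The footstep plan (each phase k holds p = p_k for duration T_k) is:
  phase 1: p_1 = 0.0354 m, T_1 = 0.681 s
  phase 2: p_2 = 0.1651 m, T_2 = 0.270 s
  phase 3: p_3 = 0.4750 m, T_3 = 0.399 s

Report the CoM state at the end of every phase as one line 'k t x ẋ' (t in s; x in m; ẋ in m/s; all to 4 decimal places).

phase 1: p=0.0354, T=0.681, ωT=2.125537, cosh=4.248383, sinh=4.129014; start (x,ẋ)=(0.078600, -0.115500) → end (x,ẋ)=(0.066136, 0.066051)
phase 2: p=0.1651, T=0.270, ωT=0.842724, cosh=1.376611, sinh=0.946075; start (x,ẋ)=(0.066136, 0.066051) → end (x,ẋ)=(0.048886, -0.201303)
phase 3: p=0.4750, T=0.399, ωT=1.245359, cosh=1.881009, sinh=1.593172; start (x,ẋ)=(0.048886, -0.201303) → end (x,ẋ)=(-0.429277, -2.497552)

1 0.6810 0.0661 0.0661
2 0.9510 0.0489 -0.2013
3 1.3500 -0.4293 -2.4976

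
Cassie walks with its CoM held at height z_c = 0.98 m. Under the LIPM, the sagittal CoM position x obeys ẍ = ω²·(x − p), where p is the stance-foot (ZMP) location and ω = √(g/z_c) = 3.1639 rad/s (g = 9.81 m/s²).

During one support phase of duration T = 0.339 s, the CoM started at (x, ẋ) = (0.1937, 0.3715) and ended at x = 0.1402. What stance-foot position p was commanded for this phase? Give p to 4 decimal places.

p = 0.5178

ωT = 3.1639·0.339 = 1.072562; cosh(ωT) = 1.632495, sinh(ωT) = 1.290364
x(T) = p + (x₀−p)·cosh(ωT) + (ẋ₀/ω)·sinh(ωT) ⇒ p·(1 − cosh) = x(T) − x₀·cosh − (ẋ₀/ω)·sinh
numerator   = 0.1402 − (0.1937)·1.632495 − (0.3715/3.1639)·1.290364 = -0.327527
denominator = 1 − 1.632495 = -0.632495
p = -0.327527 / -0.632495 = 0.5178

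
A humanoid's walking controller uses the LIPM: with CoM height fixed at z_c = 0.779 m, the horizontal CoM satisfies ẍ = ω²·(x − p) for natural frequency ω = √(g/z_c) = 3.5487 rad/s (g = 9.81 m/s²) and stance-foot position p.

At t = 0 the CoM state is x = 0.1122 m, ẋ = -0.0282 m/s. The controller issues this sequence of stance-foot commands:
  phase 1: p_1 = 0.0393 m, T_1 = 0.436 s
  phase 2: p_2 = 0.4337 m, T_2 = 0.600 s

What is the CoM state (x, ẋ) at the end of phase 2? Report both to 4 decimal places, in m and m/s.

x = 0.0362, ẋ = -1.2515

phase 1: p=0.0393, T=0.436, ωT=1.547233, cosh=2.455644, sinh=2.242808; start (x,ẋ)=(0.112200, -0.028200) → end (x,ẋ)=(0.200494, 0.510966)
phase 2: p=0.4337, T=0.600, ωT=2.129220, cosh=4.263618, sinh=4.144688; start (x,ẋ)=(0.200494, 0.510966) → end (x,ẋ)=(0.036178, -1.251492)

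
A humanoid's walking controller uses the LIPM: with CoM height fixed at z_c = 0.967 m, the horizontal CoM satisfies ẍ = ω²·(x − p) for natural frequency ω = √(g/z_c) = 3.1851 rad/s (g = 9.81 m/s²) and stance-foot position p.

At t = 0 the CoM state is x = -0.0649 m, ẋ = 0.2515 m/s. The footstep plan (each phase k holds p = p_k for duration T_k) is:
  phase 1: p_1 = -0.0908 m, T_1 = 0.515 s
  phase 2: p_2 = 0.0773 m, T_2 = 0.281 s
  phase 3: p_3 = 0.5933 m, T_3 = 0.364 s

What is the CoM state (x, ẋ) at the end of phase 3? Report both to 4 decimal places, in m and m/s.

x = 1.1322, ẋ = 2.3048

phase 1: p=-0.0908, T=0.515, ωT=1.640327, cosh=2.675385, sinh=2.481468; start (x,ẋ)=(-0.064900, 0.251500) → end (x,ẋ)=(0.174433, 0.877566)
phase 2: p=0.0773, T=0.281, ωT=0.895013, cosh=1.427985, sinh=1.019383; start (x,ẋ)=(0.174433, 0.877566) → end (x,ẋ)=(0.496867, 1.568525)
phase 3: p=0.5933, T=0.364, ωT=1.159376, cosh=1.750813, sinh=1.437131; start (x,ẋ)=(0.496867, 1.568525) → end (x,ẋ)=(1.132189, 2.304779)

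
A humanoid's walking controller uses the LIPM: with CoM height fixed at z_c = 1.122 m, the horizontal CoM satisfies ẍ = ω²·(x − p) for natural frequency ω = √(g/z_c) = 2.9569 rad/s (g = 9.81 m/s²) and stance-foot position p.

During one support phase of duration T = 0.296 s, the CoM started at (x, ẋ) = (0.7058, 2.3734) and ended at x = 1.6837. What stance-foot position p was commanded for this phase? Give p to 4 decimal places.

ωT = 2.9569·0.296 = 0.875242; cosh(ωT) = 1.408109, sinh(ωT) = 0.991348
x(T) = p + (x₀−p)·cosh(ωT) + (ẋ₀/ω)·sinh(ωT) ⇒ p·(1 − cosh) = x(T) − x₀·cosh − (ẋ₀/ω)·sinh
numerator   = 1.6837 − (0.7058)·1.408109 − (2.3734/2.9569)·0.991348 = -0.105864
denominator = 1 − 1.408109 = -0.408109
p = -0.105864 / -0.408109 = 0.2594

p = 0.2594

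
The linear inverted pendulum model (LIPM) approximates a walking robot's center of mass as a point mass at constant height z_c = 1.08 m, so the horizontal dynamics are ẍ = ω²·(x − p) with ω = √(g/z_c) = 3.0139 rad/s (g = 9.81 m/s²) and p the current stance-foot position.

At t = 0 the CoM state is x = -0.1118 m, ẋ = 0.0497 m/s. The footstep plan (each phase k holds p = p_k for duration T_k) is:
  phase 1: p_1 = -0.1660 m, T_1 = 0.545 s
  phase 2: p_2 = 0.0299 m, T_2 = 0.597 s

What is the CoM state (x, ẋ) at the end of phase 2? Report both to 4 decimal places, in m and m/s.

phase 1: p=-0.1660, T=0.545, ωT=1.642576, cosh=2.680972, sinh=2.487491; start (x,ẋ)=(-0.111800, 0.049700) → end (x,ẋ)=(0.020328, 0.539584)
phase 2: p=0.0299, T=0.597, ωT=1.799298, cosh=3.105409, sinh=2.939994; start (x,ẋ)=(0.020328, 0.539584) → end (x,ẋ)=(0.526528, 1.590815)

x = 0.5265, ẋ = 1.5908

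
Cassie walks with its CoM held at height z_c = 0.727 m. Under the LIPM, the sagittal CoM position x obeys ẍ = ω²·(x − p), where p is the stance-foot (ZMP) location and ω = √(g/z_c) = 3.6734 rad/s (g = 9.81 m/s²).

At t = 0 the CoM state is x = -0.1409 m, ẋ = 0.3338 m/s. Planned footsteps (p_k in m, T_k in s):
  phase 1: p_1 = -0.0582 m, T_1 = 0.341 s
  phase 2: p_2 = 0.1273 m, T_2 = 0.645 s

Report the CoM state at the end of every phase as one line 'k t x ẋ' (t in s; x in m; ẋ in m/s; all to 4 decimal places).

1 0.3410 -0.0687 0.1436
2 0.9860 -0.7224 -3.0405

phase 1: p=-0.0582, T=0.341, ωT=1.252629, cosh=1.892642, sinh=1.606890; start (x,ẋ)=(-0.140900, 0.333800) → end (x,ẋ)=(-0.068704, 0.143607)
phase 2: p=0.1273, T=0.645, ωT=2.369343, cosh=5.391954, sinh=5.298412; start (x,ẋ)=(-0.068704, 0.143607) → end (x,ẋ)=(-0.722412, -3.040547)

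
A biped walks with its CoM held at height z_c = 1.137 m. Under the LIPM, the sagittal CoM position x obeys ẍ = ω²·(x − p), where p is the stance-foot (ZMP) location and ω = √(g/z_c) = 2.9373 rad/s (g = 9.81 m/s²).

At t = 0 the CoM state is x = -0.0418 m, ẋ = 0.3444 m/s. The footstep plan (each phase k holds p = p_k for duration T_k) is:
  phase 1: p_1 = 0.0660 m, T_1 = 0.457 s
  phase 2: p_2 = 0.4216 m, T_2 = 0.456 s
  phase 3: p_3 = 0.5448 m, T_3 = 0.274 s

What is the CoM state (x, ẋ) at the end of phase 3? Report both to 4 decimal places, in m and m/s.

x = -1.0080, ẋ = -4.2566

phase 1: p=0.0660, T=0.457, ωT=1.342346, cosh=2.044623, sinh=1.783391; start (x,ẋ)=(-0.041800, 0.344400) → end (x,ẋ)=(0.054693, 0.139474)
phase 2: p=0.4216, T=0.456, ωT=1.339409, cosh=2.039393, sinh=1.777393; start (x,ẋ)=(0.054693, 0.139474) → end (x,ẋ)=(-0.242270, -1.631082)
phase 3: p=0.5448, T=0.274, ωT=0.804820, cosh=1.341731, sinh=0.894563; start (x,ẋ)=(-0.242270, -1.631082) → end (x,ẋ)=(-1.007988, -4.256580)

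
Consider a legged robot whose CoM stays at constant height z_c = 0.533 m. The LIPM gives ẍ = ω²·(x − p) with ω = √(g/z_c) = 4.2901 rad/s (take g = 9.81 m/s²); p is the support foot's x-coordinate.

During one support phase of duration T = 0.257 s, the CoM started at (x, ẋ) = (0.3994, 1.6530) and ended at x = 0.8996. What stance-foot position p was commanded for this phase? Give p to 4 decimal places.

p = 0.4233

ωT = 4.2901·0.257 = 1.102556; cosh(ωT) = 1.671938, sinh(ωT) = 1.339916
x(T) = p + (x₀−p)·cosh(ωT) + (ẋ₀/ω)·sinh(ωT) ⇒ p·(1 − cosh) = x(T) − x₀·cosh − (ẋ₀/ω)·sinh
numerator   = 0.8996 − (0.3994)·1.671938 − (1.6530/4.2901)·1.339916 = -0.284449
denominator = 1 − 1.671938 = -0.671938
p = -0.284449 / -0.671938 = 0.4233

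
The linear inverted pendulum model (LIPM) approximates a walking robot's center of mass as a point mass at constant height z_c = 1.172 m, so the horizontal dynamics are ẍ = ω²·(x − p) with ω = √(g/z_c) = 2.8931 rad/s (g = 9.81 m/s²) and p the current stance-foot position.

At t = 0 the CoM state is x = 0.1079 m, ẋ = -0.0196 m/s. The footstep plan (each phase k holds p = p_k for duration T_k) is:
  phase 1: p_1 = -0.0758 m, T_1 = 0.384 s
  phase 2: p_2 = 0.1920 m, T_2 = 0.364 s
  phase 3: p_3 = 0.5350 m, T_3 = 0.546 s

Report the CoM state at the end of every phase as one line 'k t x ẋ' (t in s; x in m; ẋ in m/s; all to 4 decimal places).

phase 1: p=-0.0758, T=0.384, ωT=1.110950, cosh=1.683245, sinh=1.353999; start (x,ẋ)=(0.107900, -0.019600) → end (x,ẋ)=(0.224239, 0.686608)
phase 2: p=0.1920, T=0.364, ωT=1.053088, cosh=1.607674, sinh=1.258816; start (x,ẋ)=(0.224239, 0.686608) → end (x,ẋ)=(0.542580, 1.221253)
phase 3: p=0.5350, T=0.546, ωT=1.579633, cosh=2.529612, sinh=2.323561; start (x,ẋ)=(0.542580, 1.221253) → end (x,ẋ)=(1.535009, 3.140249)

1 0.3840 0.2242 0.6866
2 0.7480 0.5426 1.2213
3 1.2940 1.5350 3.1402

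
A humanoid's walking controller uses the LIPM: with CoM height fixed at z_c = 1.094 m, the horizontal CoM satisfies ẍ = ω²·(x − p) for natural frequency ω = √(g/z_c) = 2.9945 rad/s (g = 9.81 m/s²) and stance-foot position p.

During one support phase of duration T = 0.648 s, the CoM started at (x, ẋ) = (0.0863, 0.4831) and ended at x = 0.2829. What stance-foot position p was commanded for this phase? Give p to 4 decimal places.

ωT = 2.9945·0.648 = 1.940436; cosh(ωT) = 3.552713, sinh(ωT) = 3.409072
x(T) = p + (x₀−p)·cosh(ωT) + (ẋ₀/ω)·sinh(ωT) ⇒ p·(1 − cosh) = x(T) − x₀·cosh − (ẋ₀/ω)·sinh
numerator   = 0.2829 − (0.0863)·3.552713 − (0.4831/2.9945)·3.409072 = -0.573682
denominator = 1 − 3.552713 = -2.552713
p = -0.573682 / -2.552713 = 0.2247

p = 0.2247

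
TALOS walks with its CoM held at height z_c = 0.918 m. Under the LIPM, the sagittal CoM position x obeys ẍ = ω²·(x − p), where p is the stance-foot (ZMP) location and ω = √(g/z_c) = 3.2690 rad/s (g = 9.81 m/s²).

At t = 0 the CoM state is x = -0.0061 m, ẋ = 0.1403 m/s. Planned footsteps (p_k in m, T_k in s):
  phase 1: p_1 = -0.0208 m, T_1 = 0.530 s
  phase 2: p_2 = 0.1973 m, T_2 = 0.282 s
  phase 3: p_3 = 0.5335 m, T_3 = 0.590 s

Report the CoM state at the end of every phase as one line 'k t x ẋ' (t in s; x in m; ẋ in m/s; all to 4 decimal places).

phase 1: p=-0.0208, T=0.530, ωT=1.732570, cosh=2.915999, sinh=2.739170; start (x,ẋ)=(-0.006100, 0.140300) → end (x,ẋ)=(0.139626, 0.540744)
phase 2: p=0.1973, T=0.282, ωT=0.921858, cosh=1.455868, sinh=1.058089; start (x,ẋ)=(0.139626, 0.540744) → end (x,ẋ)=(0.288358, 0.587762)
phase 3: p=0.5335, T=0.590, ωT=1.928710, cosh=3.512982, sinh=3.367646; start (x,ẋ)=(0.288358, 0.587762) → end (x,ẋ)=(0.277821, -0.633926)

1 0.5300 0.1396 0.5407
2 0.8120 0.2884 0.5878
3 1.4020 0.2778 -0.6339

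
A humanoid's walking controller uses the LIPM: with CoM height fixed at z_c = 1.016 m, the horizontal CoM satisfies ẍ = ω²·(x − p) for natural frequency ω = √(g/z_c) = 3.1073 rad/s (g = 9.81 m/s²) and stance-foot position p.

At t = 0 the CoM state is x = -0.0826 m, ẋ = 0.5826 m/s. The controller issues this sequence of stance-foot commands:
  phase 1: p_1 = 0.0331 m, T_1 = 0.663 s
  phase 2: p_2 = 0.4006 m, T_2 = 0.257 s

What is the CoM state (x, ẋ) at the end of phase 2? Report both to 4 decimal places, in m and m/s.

phase 1: p=0.0331, T=0.663, ωT=2.060140, cosh=3.987252, sinh=3.859816; start (x,ẋ)=(-0.082600, 0.582600) → end (x,ẋ)=(0.295467, 0.935313)
phase 2: p=0.4006, T=0.257, ωT=0.798576, cosh=1.336172, sinh=0.886203; start (x,ẋ)=(0.295467, 0.935313) → end (x,ẋ)=(0.526876, 0.960234)

x = 0.5269, ẋ = 0.9602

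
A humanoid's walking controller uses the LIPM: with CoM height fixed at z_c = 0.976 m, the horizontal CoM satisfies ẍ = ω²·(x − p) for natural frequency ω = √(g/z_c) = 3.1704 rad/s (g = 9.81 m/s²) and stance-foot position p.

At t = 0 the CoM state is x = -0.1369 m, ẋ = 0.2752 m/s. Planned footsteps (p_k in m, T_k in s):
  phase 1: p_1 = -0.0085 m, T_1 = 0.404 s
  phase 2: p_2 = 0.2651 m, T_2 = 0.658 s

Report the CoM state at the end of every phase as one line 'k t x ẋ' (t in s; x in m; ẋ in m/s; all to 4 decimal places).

1 0.4040 -0.1133 -0.1426
2 1.0620 -1.4603 -5.3389

phase 1: p=-0.0085, T=0.404, ωT=1.280842, cosh=1.938736, sinh=1.660932; start (x,ẋ)=(-0.136900, 0.275200) → end (x,ẋ)=(-0.113260, -0.142591)
phase 2: p=0.2651, T=0.658, ωT=2.086123, cosh=4.088900, sinh=3.964732; start (x,ẋ)=(-0.113260, -0.142591) → end (x,ẋ)=(-1.460293, -5.338944)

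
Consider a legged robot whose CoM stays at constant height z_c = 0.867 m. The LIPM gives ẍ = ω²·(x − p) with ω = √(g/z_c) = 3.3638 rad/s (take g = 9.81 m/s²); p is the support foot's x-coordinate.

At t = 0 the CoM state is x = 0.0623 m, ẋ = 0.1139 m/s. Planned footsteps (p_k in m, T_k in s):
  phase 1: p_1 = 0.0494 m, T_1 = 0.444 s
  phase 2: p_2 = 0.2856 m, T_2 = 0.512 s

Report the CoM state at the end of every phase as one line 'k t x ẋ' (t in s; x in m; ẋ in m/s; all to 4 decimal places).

phase 1: p=0.0494, T=0.444, ωT=1.493527, cosh=2.338676, sinh=2.114097; start (x,ẋ)=(0.062300, 0.113900) → end (x,ẋ)=(0.151153, 0.358112)
phase 2: p=0.2856, T=0.512, ωT=1.722266, cosh=2.887928, sinh=2.709267; start (x,ẋ)=(0.151153, 0.358112) → end (x,ẋ)=(0.185758, -0.191068)

1 0.4440 0.1512 0.3581
2 0.9560 0.1858 -0.1911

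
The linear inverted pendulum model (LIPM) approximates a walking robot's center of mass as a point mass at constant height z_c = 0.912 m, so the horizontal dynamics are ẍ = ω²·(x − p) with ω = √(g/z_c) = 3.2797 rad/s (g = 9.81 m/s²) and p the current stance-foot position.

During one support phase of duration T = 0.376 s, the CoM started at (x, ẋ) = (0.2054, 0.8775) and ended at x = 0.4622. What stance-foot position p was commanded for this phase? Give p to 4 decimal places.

ωT = 3.2797·0.376 = 1.233167; cosh(ωT) = 1.861725, sinh(ωT) = 1.570357
x(T) = p + (x₀−p)·cosh(ωT) + (ẋ₀/ω)·sinh(ωT) ⇒ p·(1 − cosh) = x(T) − x₀·cosh − (ẋ₀/ω)·sinh
numerator   = 0.4622 − (0.2054)·1.861725 − (0.8775/3.2797)·1.570357 = -0.340355
denominator = 1 − 1.861725 = -0.861725
p = -0.340355 / -0.861725 = 0.3950

p = 0.3950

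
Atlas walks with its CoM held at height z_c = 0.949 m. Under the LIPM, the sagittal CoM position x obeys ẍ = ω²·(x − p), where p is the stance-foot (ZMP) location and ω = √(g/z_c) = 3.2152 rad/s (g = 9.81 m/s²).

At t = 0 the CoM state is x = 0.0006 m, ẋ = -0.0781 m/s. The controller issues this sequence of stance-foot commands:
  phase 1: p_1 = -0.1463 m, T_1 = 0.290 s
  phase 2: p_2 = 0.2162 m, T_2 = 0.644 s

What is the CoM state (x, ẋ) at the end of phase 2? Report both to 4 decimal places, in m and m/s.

phase 1: p=-0.1463, T=0.290, ωT=0.932408, cosh=1.467112, sinh=1.073507; start (x,ẋ)=(0.000600, -0.078100) → end (x,ẋ)=(0.043142, 0.392450)
phase 2: p=0.2162, T=0.644, ωT=2.070589, cosh=4.027801, sinh=3.901690; start (x,ẋ)=(0.043142, 0.392450) → end (x,ẋ)=(-0.004598, -0.590248)

x = -0.0046, ẋ = -0.5902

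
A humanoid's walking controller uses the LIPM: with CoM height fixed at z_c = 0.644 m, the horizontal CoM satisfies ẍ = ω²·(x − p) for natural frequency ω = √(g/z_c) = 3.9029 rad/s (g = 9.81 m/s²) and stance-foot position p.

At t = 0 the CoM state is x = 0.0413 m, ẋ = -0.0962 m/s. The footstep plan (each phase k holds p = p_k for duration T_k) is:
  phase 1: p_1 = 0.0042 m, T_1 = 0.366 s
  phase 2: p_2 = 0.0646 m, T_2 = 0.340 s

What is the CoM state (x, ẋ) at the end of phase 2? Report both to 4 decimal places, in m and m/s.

x = 0.0426, ẋ = -0.0385

phase 1: p=0.0042, T=0.366, ωT=1.428461, cosh=2.205976, sinh=1.966299; start (x,ẋ)=(0.041300, -0.096200) → end (x,ẋ)=(0.037576, 0.072500)
phase 2: p=0.0646, T=0.340, ωT=1.326986, cosh=2.017470, sinh=1.752194; start (x,ẋ)=(0.037576, 0.072500) → end (x,ẋ)=(0.042628, -0.038542)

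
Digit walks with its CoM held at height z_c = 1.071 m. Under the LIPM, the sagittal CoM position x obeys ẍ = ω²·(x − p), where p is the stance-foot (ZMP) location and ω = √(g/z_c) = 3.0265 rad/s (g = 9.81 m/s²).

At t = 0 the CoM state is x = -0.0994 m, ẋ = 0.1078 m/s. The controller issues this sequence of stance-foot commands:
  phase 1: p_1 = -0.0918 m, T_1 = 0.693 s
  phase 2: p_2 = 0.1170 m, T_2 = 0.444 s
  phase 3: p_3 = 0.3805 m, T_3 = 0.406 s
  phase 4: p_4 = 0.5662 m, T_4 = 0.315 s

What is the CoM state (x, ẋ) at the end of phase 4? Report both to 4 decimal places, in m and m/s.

phase 1: p=-0.0918, T=0.693, ωT=2.097364, cosh=4.133728, sinh=4.010948; start (x,ẋ)=(-0.099400, 0.107800) → end (x,ẋ)=(0.019648, 0.353358)
phase 2: p=0.1170, T=0.444, ωT=1.343766, cosh=2.047157, sinh=1.786296; start (x,ẋ)=(0.019648, 0.353358) → end (x,ẋ)=(0.126265, 0.197076)
phase 3: p=0.3805, T=0.406, ωT=1.228759, cosh=1.854821, sinh=1.562165; start (x,ẋ)=(0.126265, 0.197076) → end (x,ẋ)=(0.010662, -0.836457)
phase 4: p=0.5662, T=0.315, ωT=0.953348, cosh=1.489914, sinh=1.104466; start (x,ẋ)=(0.010662, -0.836457) → end (x,ẋ)=(-0.566753, -3.103226)

x = -0.5668, ẋ = -3.1032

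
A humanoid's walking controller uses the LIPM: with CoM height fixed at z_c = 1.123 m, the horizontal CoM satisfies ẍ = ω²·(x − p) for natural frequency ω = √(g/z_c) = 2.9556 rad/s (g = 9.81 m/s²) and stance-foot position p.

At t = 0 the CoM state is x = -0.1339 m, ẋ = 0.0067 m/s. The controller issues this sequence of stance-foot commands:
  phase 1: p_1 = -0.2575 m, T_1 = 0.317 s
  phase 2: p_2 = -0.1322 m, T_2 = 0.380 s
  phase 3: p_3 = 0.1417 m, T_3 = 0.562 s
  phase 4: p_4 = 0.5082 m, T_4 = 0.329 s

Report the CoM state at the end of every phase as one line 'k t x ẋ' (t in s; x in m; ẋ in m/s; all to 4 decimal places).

1 0.3170 -0.0731 0.4045
2 0.6970 0.1563 0.9276
3 1.2590 0.9780 2.6396
4 1.5880 2.2300 5.5621

phase 1: p=-0.2575, T=0.317, ωT=0.936925, cosh=1.471976, sinh=1.080146; start (x,ẋ)=(-0.133900, 0.006700) → end (x,ẋ)=(-0.073115, 0.404453)
phase 2: p=-0.1322, T=0.380, ωT=1.123128, cosh=1.699858, sinh=1.374598; start (x,ẋ)=(-0.073115, 0.404453) → end (x,ẋ)=(0.156340, 0.927560)
phase 3: p=0.1417, T=0.562, ωT=1.661047, cosh=2.727381, sinh=2.537441; start (x,ẋ)=(0.156340, 0.927560) → end (x,ẋ)=(0.977956, 2.639601)
phase 4: p=0.5082, T=0.329, ωT=0.972392, cosh=1.511220, sinh=1.133043; start (x,ẋ)=(0.977956, 2.639601) → end (x,ẋ)=(2.230008, 5.562148)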